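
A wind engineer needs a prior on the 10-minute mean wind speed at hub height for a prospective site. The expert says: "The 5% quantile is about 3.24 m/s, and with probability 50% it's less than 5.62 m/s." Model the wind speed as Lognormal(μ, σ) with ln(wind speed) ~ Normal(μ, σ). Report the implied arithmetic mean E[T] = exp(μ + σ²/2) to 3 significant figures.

If T ~ Lognormal(μ,σ) then ln T ~ Normal(μ,σ), so the p-quantile of ln T is μ + z_p·σ.
ln(3.24) = 1.176 and ln(5.62) = 1.726; z_{0.05} = -1.645, z_{0.5} = 0.
σ = (1.726 − 1.176)/(0 − (-1.645)) = 0.335.
μ = 1.176 − (-1.645)·0.335 = 1.726.
E[T] = exp(μ + σ²/2) = exp(1.726 + 0.0561) = 5.94 m/s.

E[T] ≈ 5.94 m/s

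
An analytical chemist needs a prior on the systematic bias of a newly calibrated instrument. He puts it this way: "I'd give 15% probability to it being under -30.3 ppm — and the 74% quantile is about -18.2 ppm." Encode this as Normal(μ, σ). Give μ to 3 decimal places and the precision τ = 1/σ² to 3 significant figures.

For Normal(μ,σ), the p-quantile is μ + z_p·σ. Here z_{0.15} = -1.036, z_{0.74} = 0.6433.
So -30.3 = μ − 1.036σ and -18.2 = μ + 0.6433σ.
Subtracting: σ = (-18.2 − -30.3)/(0.6433 − (-1.036)) = 7.203.
Then μ = -30.3 − (-1.036)·7.203 = -22.834.
Precision τ = 1/σ² = 1/7.203² = 0.0193.

μ = -22.834, τ = 0.0193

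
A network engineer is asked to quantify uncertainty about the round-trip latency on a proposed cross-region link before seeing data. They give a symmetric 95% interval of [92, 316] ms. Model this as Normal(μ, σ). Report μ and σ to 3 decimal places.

A symmetric 95% interval runs μ ± z·σ with z = 1.96.
Half-width = 112, so σ = 112/1.96 = 57.144.
μ is the interval midpoint, 204.000.

μ = 204.000, σ = 57.144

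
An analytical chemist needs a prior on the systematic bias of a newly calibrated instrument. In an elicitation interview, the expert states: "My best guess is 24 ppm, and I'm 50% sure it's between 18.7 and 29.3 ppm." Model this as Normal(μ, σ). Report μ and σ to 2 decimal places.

A symmetric 50% interval runs μ ± z·σ with z = 0.6745.
Half-width = 5.3, so σ = 5.3/0.6745 = 7.86.
μ is the stated best guess, 24.00.

μ = 24.00, σ = 7.86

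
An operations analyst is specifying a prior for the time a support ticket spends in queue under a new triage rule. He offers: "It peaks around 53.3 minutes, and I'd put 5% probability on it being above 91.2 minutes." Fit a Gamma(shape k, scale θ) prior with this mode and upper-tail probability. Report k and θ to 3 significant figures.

k ≈ 10.7, θ ≈ 5.51

Gamma(k,θ) with k>1 has mode (k−1)θ, so θ = 53.3/(k−1).
Need P(X < 91.2) = 0.95 with θ tied to k this way. Start at k = 2, θ = 53.3: P(X<91.2) ≈ 0.510.
Too low — raise k to concentrate. Iterating converges to k ≈ 10.7.
Then θ = 53.3/(10.7−1) ≈ 5.51.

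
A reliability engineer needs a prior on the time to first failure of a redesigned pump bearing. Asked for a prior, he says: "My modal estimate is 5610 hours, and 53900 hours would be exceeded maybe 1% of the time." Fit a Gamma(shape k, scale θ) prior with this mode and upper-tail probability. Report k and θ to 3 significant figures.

Gamma(k,θ) with k>1 has mode (k−1)θ, so θ = 5610/(k−1).
Need P(X < 53900) = 0.99 with θ tied to k this way. Start at k = 2, θ = 5610: P(X<53900) ≈ 0.999.
Too high — lower k to spread out. Iterating converges to k ≈ 1.61.
Then θ = 5610/(1.61−1) ≈ 9140.

k ≈ 1.61, θ ≈ 9140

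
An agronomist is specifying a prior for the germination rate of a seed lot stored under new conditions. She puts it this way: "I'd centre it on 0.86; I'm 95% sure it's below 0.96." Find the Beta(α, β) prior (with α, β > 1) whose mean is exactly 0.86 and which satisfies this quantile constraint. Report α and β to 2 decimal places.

With mean 0.86 fixed, write α = 0.86s, β = 0.14s where s = α+β.
Need P(θ < 0.96) = 0.95 under Beta(0.86s, 0.14s). Normal approximation: (q−m)/√(m(1−m)/s) ≈ z_{0.95} = 1.64, so s ≈ 0.86·0.14·(1.64)²/(0.96−0.86)² = 32.6.
At s = 32.6: P(θ<0.96) ≈ 0.984. Adjusting to match 0.95 gives s ≈ 20.66.
So α = 0.86·20.66 ≈ 17.77, β = 0.14·20.66 ≈ 2.89.

α ≈ 17.77, β ≈ 2.89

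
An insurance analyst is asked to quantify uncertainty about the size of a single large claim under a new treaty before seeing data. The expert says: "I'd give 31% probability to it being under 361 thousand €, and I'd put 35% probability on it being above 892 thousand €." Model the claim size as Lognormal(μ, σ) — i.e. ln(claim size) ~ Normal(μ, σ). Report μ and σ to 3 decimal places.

If T ~ Lognormal(μ,σ) then ln T ~ Normal(μ,σ), so the p-quantile of ln T is μ + z_p·σ.
ln(361) = 5.889 and ln(892) = 6.793; z_{0.31} = -0.4959, z_{0.65} = 0.3853.
σ = (6.793 − 5.889)/(0.3853 − (-0.4959)) = 1.027.
μ = 5.889 − (-0.4959)·1.027 = 6.398.

μ ≈ 6.398, σ ≈ 1.027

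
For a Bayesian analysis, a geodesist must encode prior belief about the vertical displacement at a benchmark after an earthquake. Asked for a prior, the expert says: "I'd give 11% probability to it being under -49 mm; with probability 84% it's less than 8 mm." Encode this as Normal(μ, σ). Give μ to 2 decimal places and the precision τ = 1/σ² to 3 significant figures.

μ = -17.52, τ = 0.00152

The p-quantile of Normal(μ,σ) is μ + z_p·σ, with z_{0.11} = -1.227 and z_{0.84} = 0.9945.
Eliminate σ: μ = (z₂·x₁ − z₁·x₂)/(z₂ − z₁) = (0.9945·-49 − (-1.227)·8)/2.221 = -17.52.
Then σ = (x₂ − x₁)/(z₂ − z₁) = (8 − -49)/2.221 = 25.66.
Precision τ = 1/σ² = 1/25.66² = 0.00152.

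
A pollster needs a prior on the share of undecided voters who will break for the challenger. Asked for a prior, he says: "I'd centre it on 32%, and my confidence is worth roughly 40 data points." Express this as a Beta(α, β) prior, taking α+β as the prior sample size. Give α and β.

α = 12.8, β = 27.2

Under the effective-sample-size interpretation, Beta(α, β) has prior mean α/(α+β) and prior sample size α+β.
So α+β = 40 and α/(α+β) = 0.32, giving α = 0.32·40 = 12.8 and β = 40 − 12.8 = 27.2.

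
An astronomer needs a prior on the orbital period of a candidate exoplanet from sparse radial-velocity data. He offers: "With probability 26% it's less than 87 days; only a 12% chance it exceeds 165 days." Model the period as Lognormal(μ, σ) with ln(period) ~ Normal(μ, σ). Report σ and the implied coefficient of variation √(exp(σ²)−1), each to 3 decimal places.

If T ~ Lognormal(μ,σ) then ln T ~ Normal(μ,σ), so the p-quantile of ln T is μ + z_p·σ.
ln(87) = 4.466 and ln(165) = 5.106; z_{0.26} = -0.6433, z_{0.88} = 1.175.
σ = (5.106 − 4.466)/(1.175 − (-0.6433)) = 0.352.
μ = 4.466 − (-0.6433)·0.352 = 4.692.
CV = √(exp(σ²)−1) = √(exp(0.1239)−1) = 0.363.

σ ≈ 0.352, CV ≈ 0.363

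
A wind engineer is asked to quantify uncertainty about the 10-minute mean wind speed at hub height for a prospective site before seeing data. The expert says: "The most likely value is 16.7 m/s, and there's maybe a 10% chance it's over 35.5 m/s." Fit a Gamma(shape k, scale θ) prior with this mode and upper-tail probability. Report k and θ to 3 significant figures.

Gamma(k,θ) with k>1 has mode (k−1)θ, so θ = 16.7/(k−1).
Need P(X < 35.5) = 0.9 with θ tied to k this way. Start at k = 2, θ = 16.7: P(X<35.5) ≈ 0.627.
Too low — raise k to concentrate. Iterating converges to k ≈ 4.38.
Then θ = 16.7/(4.38−1) ≈ 4.94.

k ≈ 4.38, θ ≈ 4.94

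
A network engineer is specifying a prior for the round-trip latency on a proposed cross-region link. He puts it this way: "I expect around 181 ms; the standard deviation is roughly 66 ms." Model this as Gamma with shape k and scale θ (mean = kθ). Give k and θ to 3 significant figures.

k ≈ 7.52, θ ≈ 24.1

For Gamma(k, scale θ): mean = kθ, variance = kθ², so CV = 1/√k.
CV = SD/mean = 66/181 = 0.3646, hence k = 1/CV² = 7.52.
Then θ = mean/k = 181/7.52 = 24.1.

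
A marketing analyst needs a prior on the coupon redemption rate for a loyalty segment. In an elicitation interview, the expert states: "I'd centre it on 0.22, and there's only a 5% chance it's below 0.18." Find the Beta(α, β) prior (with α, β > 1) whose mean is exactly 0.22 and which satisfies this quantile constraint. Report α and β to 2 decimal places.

With mean 0.22 fixed, write α = 0.22s, β = 0.78s where s = α+β.
Need P(θ < 0.18) = 0.05 under Beta(0.22s, 0.78s). Normal approximation: (q−m)/√(m(1−m)/s) ≈ z_{0.05} = -1.64, so s ≈ 0.22·0.78·(-1.64)²/(0.18−0.22)² = 290.2.
At s = 290.2: P(θ<0.18) ≈ 0.045. Adjusting to match 0.05 gives s ≈ 272.62.
So α = 0.22·272.62 ≈ 59.98, β = 0.78·272.62 ≈ 212.65.

α ≈ 59.98, β ≈ 212.65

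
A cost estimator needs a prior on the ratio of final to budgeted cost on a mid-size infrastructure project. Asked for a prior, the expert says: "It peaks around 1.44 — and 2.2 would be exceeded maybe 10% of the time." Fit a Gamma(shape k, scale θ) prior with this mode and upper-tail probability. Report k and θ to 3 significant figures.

Gamma(k,θ) with k>1 has mode (k−1)θ, so θ = 1.44/(k−1).
Need P(X < 2.2) = 0.9 with θ tied to k this way. Start at k = 2, θ = 1.44: P(X<2.2) ≈ 0.451.
Too low — raise k to concentrate. Iterating converges to k ≈ 11.4.
Then θ = 1.44/(11.4−1) ≈ 0.139.

k ≈ 11.4, θ ≈ 0.139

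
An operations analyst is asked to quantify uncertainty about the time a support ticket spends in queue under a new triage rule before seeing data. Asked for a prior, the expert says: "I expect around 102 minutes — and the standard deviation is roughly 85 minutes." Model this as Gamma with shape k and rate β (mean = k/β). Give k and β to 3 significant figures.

For Gamma(k, rate β): mean = k/β, variance = k/β², so CV = 1/√k.
CV = SD/mean = 85/102 = 0.8333, hence k = 1/CV² = 1.44.
Then β = k/mean = 1.44/102 = 0.0141.

k ≈ 1.44, β ≈ 0.0141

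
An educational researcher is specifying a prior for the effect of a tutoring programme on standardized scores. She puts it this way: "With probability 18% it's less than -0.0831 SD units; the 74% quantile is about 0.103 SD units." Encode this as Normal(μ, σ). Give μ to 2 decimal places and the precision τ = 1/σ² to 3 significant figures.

The p-quantile of Normal(μ,σ) is μ + z_p·σ, with z_{0.18} = -0.9154 and z_{0.74} = 0.6433.
Eliminate σ: μ = (z₂·x₁ − z₁·x₂)/(z₂ − z₁) = (0.6433·-0.0831 − (-0.9154)·0.103)/1.559 = 0.03.
Then σ = (x₂ − x₁)/(z₂ − z₁) = (0.103 − -0.0831)/1.559 = 0.12.
Precision τ = 1/σ² = 1/0.1194² = 70.2.

μ = 0.03, τ = 70.2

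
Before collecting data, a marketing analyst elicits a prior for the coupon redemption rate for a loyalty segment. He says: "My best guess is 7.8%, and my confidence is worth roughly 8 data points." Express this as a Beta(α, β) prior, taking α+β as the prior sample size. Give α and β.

Under the effective-sample-size interpretation, Beta(α, β) has prior mean α/(α+β) and prior sample size α+β.
So α+β = 8 and α/(α+β) = 0.078, giving α = 0.078·8 = 0.624 and β = 8 − 0.624 = 7.376.

α = 0.624, β = 7.376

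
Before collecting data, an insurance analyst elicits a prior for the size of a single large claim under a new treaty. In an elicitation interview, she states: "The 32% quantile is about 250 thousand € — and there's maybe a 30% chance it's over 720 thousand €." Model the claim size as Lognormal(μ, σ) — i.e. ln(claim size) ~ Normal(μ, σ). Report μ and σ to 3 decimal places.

μ ≈ 6.020, σ ≈ 1.066

If T ~ Lognormal(μ,σ) then ln T ~ Normal(μ,σ), so the p-quantile of ln T is μ + z_p·σ.
ln(250) = 5.521 and ln(720) = 6.579; z_{0.32} = -0.4677, z_{0.7} = 0.5244.
σ = (6.579 − 5.521)/(0.5244 − (-0.4677)) = 1.066.
μ = 5.521 − (-0.4677)·1.066 = 6.020.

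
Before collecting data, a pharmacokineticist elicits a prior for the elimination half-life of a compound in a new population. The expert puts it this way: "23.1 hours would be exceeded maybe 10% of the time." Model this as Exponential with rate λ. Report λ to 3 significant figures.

P(T > 23.1) = e^(−λ·23.1) = 0.1, so λ = −ln(0.1)/23.1 = 0.0997.

λ ≈ 0.0997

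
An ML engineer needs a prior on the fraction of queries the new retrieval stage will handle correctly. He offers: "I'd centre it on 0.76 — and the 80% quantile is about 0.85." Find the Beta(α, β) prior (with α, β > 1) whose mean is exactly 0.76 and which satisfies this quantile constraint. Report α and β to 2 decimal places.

With mean 0.76 fixed, write α = 0.76s, β = 0.24s where s = α+β.
Need P(θ < 0.85) = 0.8 under Beta(0.76s, 0.24s). Normal approximation: (q−m)/√(m(1−m)/s) ≈ z_{0.8} = 0.842, so s ≈ 0.76·0.24·(0.842)²/(0.85−0.76)² = 16.0.
At s = 16.0: P(θ<0.85) ≈ 0.794. Adjusting to match 0.8 gives s ≈ 16.56.
So α = 0.76·16.56 ≈ 12.58, β = 0.24·16.56 ≈ 3.97.

α ≈ 12.58, β ≈ 3.97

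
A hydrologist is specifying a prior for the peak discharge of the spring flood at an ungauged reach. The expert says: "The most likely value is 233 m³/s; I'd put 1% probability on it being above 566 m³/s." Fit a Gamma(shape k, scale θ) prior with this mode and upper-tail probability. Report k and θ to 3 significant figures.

k ≈ 7, θ ≈ 38.9

Gamma(k,θ) with k>1 has mode (k−1)θ, so θ = 233/(k−1).
Need P(X < 566) = 0.99 with θ tied to k this way. Start at k = 2, θ = 233: P(X<566) ≈ 0.698.
Too low — raise k to concentrate. Iterating converges to k ≈ 7.
Then θ = 233/(7−1) ≈ 38.9.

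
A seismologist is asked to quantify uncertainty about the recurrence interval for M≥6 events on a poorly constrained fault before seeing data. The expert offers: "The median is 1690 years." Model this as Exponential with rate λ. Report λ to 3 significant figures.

λ ≈ 0.00041

Exponential median = ln 2 / λ, so λ = ln 2 / 1690.0 = 0.00041.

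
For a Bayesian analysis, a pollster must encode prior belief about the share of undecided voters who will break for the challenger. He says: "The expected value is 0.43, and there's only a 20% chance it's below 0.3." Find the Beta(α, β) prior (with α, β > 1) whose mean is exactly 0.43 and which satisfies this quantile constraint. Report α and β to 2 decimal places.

α ≈ 4.54, β ≈ 6.01

With mean 0.43 fixed, write α = 0.43s, β = 0.57s where s = α+β.
Need P(θ < 0.3) = 0.2 under Beta(0.43s, 0.57s). Normal approximation: (q−m)/√(m(1−m)/s) ≈ z_{0.2} = -0.842, so s ≈ 0.43·0.57·(-0.842)²/(0.3−0.43)² = 10.3.
At s = 10.3: P(θ<0.3) ≈ 0.203. Adjusting to match 0.2 gives s ≈ 10.55.
So α = 0.43·10.55 ≈ 4.54, β = 0.57·10.55 ≈ 6.01.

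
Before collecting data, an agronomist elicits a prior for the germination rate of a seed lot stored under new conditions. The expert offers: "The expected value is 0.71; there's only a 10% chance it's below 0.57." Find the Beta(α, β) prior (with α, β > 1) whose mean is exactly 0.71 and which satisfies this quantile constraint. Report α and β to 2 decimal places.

With mean 0.71 fixed, write α = 0.71s, β = 0.29s where s = α+β.
Need P(θ < 0.57) = 0.1 under Beta(0.71s, 0.29s). Normal approximation: (q−m)/√(m(1−m)/s) ≈ z_{0.1} = -1.28, so s ≈ 0.71·0.29·(-1.28)²/(0.57−0.71)² = 17.3.
At s = 17.3: P(θ<0.57) ≈ 0.105. Adjusting to match 0.1 gives s ≈ 18.05.
So α = 0.71·18.05 ≈ 12.81, β = 0.29·18.05 ≈ 5.23.

α ≈ 12.81, β ≈ 5.23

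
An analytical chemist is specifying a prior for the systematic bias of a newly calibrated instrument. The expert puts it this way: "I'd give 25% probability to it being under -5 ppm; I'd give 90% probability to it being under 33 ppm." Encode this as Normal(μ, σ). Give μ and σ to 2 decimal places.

μ = 8.10, σ = 19.43

The p-quantile of Normal(μ,σ) is μ + z_p·σ, with z_{0.25} = -0.6745 and z_{0.9} = 1.282.
Eliminate σ: μ = (z₂·x₁ − z₁·x₂)/(z₂ − z₁) = (1.282·-5 − (-0.6745)·33)/1.956 = 8.10.
Then σ = (x₂ − x₁)/(z₂ − z₁) = (33 − -5)/1.956 = 19.43.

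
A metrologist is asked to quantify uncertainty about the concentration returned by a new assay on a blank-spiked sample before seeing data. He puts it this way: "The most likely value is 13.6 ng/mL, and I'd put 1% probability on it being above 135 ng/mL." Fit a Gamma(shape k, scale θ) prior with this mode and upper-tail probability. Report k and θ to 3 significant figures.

Gamma(k,θ) with k>1 has mode (k−1)θ, so θ = 13.6/(k−1).
Need P(X < 135) = 0.99 with θ tied to k this way. Start at k = 2, θ = 13.6: P(X<135) ≈ 0.999.
Too high — lower k to spread out. Iterating converges to k ≈ 1.59.
Then θ = 13.6/(1.59−1) ≈ 23.1.

k ≈ 1.59, θ ≈ 23.1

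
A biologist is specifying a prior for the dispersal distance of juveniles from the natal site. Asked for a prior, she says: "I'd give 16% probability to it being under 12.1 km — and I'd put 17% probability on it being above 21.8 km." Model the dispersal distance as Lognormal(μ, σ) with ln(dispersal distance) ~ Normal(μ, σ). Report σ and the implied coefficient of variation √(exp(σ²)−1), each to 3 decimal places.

If T ~ Lognormal(μ,σ) then ln T ~ Normal(μ,σ), so the p-quantile of ln T is μ + z_p·σ.
ln(12.1) = 2.493 and ln(21.8) = 3.082; z_{0.16} = -0.9945, z_{0.83} = 0.9542.
σ = (3.082 − 2.493)/(0.9542 − (-0.9945)) = 0.302.
μ = 2.493 − (-0.9945)·0.302 = 2.794.
CV = √(exp(σ²)−1) = √(exp(0.0913)−1) = 0.309.

σ ≈ 0.302, CV ≈ 0.309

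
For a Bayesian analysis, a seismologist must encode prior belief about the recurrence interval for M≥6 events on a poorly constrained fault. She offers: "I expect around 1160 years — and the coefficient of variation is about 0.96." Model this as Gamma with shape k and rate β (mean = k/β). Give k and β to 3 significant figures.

k ≈ 1.09, β ≈ 0.000935

For Gamma(k, rate β): mean = k/β, variance = k/β², so CV = 1/√k.
CV = 0.96, hence k = 1/CV² = 1.09.
Then β = k/mean = 1.09/1160 = 0.000935.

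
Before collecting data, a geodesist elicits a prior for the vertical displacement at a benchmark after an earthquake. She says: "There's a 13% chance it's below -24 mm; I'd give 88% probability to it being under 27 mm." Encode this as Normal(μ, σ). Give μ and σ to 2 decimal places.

The p-quantile of Normal(μ,σ) is μ + z_p·σ, with z_{0.13} = -1.126 and z_{0.88} = 1.175.
Eliminate σ: μ = (z₂·x₁ − z₁·x₂)/(z₂ − z₁) = (1.175·-24 − (-1.126)·27)/2.301 = 0.96.
Then σ = (x₂ − x₁)/(z₂ − z₁) = (27 − -24)/2.301 = 22.16.

μ = 0.96, σ = 22.16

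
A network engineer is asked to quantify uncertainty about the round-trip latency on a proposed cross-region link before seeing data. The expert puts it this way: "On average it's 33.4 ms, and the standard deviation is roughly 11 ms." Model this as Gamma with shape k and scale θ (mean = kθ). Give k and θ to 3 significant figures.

k ≈ 9.22, θ ≈ 3.62

For Gamma(k, scale θ): mean = kθ, variance = kθ², so CV = 1/√k.
CV = SD/mean = 11/33.4 = 0.3293, hence k = 1/CV² = 9.22.
Then θ = mean/k = 33.4/9.22 = 3.62.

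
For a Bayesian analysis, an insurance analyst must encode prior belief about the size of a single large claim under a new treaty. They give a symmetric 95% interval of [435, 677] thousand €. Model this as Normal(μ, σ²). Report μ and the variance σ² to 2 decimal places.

A symmetric 95% interval runs μ ± z·σ with z = 1.96.
Half-width = 121, so σ = 121/1.96 = 61.736 and σ² = 3811.31.
μ is the interval midpoint, 556.00.

μ = 556.00, σ² = 3811.31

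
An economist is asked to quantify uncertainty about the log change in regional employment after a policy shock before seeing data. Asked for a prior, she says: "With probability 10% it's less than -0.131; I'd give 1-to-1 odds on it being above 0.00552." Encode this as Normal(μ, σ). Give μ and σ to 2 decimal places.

μ = 0.01, σ = 0.11

The p-quantile of Normal(μ,σ) is μ + z_p·σ, with z_{0.1} = -1.282 and z_{0.5} = 0.
Eliminate σ: μ = (z₂·x₁ − z₁·x₂)/(z₂ − z₁) = (0·-0.131 − (-1.282)·0.00552)/1.282 = 0.01.
Then σ = (x₂ − x₁)/(z₂ − z₁) = (0.00552 − -0.131)/1.282 = 0.11.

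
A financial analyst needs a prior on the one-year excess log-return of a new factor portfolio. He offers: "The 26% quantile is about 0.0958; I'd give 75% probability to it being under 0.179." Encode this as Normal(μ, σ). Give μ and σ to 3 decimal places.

For Normal(μ,σ), the p-quantile is μ + z_p·σ. Here z_{0.26} = -0.6433, z_{0.75} = 0.6745.
So 0.0958 = μ − 0.6433σ and 0.179 = μ + 0.6745σ.
Subtracting: σ = (0.179 − 0.0958)/(0.6745 − (-0.6433)) = 0.063.
Then μ = 0.0958 − (-0.6433)·0.063 = 0.136.

μ = 0.136, σ = 0.063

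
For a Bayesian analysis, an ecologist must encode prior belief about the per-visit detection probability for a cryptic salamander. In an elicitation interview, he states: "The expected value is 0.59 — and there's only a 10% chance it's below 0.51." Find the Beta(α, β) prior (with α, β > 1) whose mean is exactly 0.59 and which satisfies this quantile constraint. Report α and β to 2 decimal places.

α ≈ 36.99, β ≈ 25.71

With mean 0.59 fixed, write α = 0.59s, β = 0.41s where s = α+β.
Need P(θ < 0.51) = 0.1 under Beta(0.59s, 0.41s). Normal approximation: (q−m)/√(m(1−m)/s) ≈ z_{0.1} = -1.28, so s ≈ 0.59·0.41·(-1.28)²/(0.51−0.59)² = 62.1.
At s = 62.1: P(θ<0.51) ≈ 0.101. Adjusting to match 0.1 gives s ≈ 62.70.
So α = 0.59·62.70 ≈ 36.99, β = 0.41·62.70 ≈ 25.71.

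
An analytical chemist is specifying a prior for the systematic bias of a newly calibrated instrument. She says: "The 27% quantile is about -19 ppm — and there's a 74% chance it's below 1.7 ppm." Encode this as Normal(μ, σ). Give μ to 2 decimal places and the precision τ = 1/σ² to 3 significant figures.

μ = -8.90, τ = 0.00368

The p-quantile of Normal(μ,σ) is μ + z_p·σ, with z_{0.27} = -0.6128 and z_{0.74} = 0.6433.
Eliminate σ: μ = (z₂·x₁ − z₁·x₂)/(z₂ − z₁) = (0.6433·-19 − (-0.6128)·1.7)/1.256 = -8.90.
Then σ = (x₂ − x₁)/(z₂ − z₁) = (1.7 − -19)/1.256 = 16.48.
Precision τ = 1/σ² = 1/16.48² = 0.00368.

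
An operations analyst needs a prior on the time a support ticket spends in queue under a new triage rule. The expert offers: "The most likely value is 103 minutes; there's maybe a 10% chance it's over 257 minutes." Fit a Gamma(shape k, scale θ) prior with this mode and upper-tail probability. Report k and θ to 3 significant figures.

Gamma(k,θ) with k>1 has mode (k−1)θ, so θ = 103/(k−1).
Need P(X < 257) = 0.9 with θ tied to k this way. Start at k = 2, θ = 103: P(X<257) ≈ 0.712.
Too low — raise k to concentrate. Iterating converges to k ≈ 3.3.
Then θ = 103/(3.3−1) ≈ 44.8.

k ≈ 3.3, θ ≈ 44.8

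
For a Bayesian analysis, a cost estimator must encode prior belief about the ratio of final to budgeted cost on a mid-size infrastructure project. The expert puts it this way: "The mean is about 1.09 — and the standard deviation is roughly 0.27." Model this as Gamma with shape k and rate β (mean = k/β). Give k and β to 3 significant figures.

For Gamma(k, rate β): mean = k/β, variance = k/β², so CV = 1/√k.
CV = SD/mean = 0.27/1.09 = 0.2477, hence k = 1/CV² = 16.3.
Then β = k/mean = 16.3/1.09 = 15.

k ≈ 16.3, β ≈ 15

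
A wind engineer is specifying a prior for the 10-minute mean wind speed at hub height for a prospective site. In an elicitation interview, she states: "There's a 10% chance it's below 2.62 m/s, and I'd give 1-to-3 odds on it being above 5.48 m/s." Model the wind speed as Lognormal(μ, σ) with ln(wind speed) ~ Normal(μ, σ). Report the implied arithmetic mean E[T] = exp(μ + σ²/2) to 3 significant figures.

E[T] ≈ 4.56 m/s

If T ~ Lognormal(μ,σ) then ln T ~ Normal(μ,σ), so the p-quantile of ln T is μ + z_p·σ.
ln(2.62) = 0.9632 and ln(5.48) = 1.701; z_{0.1} = -1.282, z_{0.75} = 0.6745.
σ = (1.701 − 0.9632)/(0.6745 − (-1.282)) = 0.377.
μ = 0.9632 − (-1.282)·0.377 = 1.447.
E[T] = exp(μ + σ²/2) = exp(1.447 + 0.0712) = 4.56 m/s.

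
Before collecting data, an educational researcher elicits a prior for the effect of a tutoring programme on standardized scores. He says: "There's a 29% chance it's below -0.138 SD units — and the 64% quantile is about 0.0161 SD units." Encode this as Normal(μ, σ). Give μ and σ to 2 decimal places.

The p-quantile of Normal(μ,σ) is μ + z_p·σ, with z_{0.29} = -0.5534 and z_{0.64} = 0.3585.
Eliminate σ: μ = (z₂·x₁ − z₁·x₂)/(z₂ − z₁) = (0.3585·-0.138 − (-0.5534)·0.0161)/0.9118 = -0.04.
Then σ = (x₂ − x₁)/(z₂ − z₁) = (0.0161 − -0.138)/0.9118 = 0.17.

μ = -0.04, σ = 0.17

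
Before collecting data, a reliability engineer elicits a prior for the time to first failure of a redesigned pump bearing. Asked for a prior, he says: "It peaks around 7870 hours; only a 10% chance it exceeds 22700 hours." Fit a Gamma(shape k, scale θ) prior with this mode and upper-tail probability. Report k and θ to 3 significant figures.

k ≈ 2.7, θ ≈ 4630

Gamma(k,θ) with k>1 has mode (k−1)θ, so θ = 7870/(k−1).
Need P(X < 22700) = 0.9 with θ tied to k this way. Start at k = 2, θ = 7870: P(X<22700) ≈ 0.783.
Too low — raise k to concentrate. Iterating converges to k ≈ 2.7.
Then θ = 7870/(2.7−1) ≈ 4630.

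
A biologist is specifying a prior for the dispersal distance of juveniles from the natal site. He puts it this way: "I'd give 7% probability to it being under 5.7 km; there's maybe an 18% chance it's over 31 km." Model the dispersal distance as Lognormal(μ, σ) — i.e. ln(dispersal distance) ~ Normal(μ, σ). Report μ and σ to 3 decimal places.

μ ≈ 2.786, σ ≈ 0.708

If T ~ Lognormal(μ,σ) then ln T ~ Normal(μ,σ), so the p-quantile of ln T is μ + z_p·σ.
ln(5.7) = 1.74 and ln(31) = 3.434; z_{0.07} = -1.476, z_{0.82} = 0.9154.
σ = (3.434 − 1.74)/(0.9154 − (-1.476)) = 0.708.
μ = 1.74 − (-1.476)·0.708 = 2.786.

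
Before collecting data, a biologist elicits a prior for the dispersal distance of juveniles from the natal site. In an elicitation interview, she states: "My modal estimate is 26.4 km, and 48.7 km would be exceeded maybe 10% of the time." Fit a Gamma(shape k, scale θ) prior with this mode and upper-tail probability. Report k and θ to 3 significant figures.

Gamma(k,θ) with k>1 has mode (k−1)θ, so θ = 26.4/(k−1).
Need P(X < 48.7) = 0.9 with θ tied to k this way. Start at k = 2, θ = 26.4: P(X<48.7) ≈ 0.550.
Too low — raise k to concentrate. Iterating converges to k ≈ 6.09.
Then θ = 26.4/(6.09−1) ≈ 5.19.

k ≈ 6.09, θ ≈ 5.19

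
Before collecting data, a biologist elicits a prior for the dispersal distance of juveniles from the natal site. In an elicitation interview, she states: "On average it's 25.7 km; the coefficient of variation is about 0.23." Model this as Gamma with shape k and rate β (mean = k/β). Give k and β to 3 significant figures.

k ≈ 18.9, β ≈ 0.736

For Gamma(k, rate β): mean = k/β, variance = k/β², so CV = 1/√k.
CV = 0.23, hence k = 1/CV² = 18.9.
Then β = k/mean = 18.9/25.7 = 0.736.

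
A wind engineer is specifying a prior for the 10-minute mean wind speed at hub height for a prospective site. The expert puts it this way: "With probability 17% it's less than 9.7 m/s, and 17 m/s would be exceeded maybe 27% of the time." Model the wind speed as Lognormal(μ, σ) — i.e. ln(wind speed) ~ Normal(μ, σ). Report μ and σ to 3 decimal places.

If T ~ Lognormal(μ,σ) then ln T ~ Normal(μ,σ), so the p-quantile of ln T is μ + z_p·σ.
ln(9.7) = 2.272 and ln(17) = 2.833; z_{0.17} = -0.9542, z_{0.73} = 0.6128.
σ = (2.833 − 2.272)/(0.6128 − (-0.9542)) = 0.358.
μ = 2.272 − (-0.9542)·0.358 = 2.614.

μ ≈ 2.614, σ ≈ 0.358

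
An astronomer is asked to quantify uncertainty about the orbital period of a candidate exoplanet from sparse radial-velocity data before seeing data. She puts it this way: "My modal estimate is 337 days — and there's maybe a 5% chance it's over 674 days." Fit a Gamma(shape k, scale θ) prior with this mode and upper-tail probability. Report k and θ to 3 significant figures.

k ≈ 6.77, θ ≈ 58.4

Gamma(k,θ) with k>1 has mode (k−1)θ, so θ = 337/(k−1).
Need P(X < 674) = 0.95 with θ tied to k this way. Start at k = 2, θ = 337: P(X<674) ≈ 0.594.
Too low — raise k to concentrate. Iterating converges to k ≈ 6.77.
Then θ = 337/(6.77−1) ≈ 58.4.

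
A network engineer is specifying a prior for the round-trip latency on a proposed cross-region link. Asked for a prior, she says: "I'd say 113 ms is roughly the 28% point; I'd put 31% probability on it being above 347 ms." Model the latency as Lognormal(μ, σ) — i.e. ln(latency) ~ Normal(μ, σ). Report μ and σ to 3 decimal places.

If T ~ Lognormal(μ,σ) then ln T ~ Normal(μ,σ), so the p-quantile of ln T is μ + z_p·σ.
ln(113) = 4.727 and ln(347) = 5.849; z_{0.28} = -0.5828, z_{0.69} = 0.4959.
σ = (5.849 − 4.727)/(0.4959 − (-0.5828)) = 1.040.
μ = 4.727 − (-0.5828)·1.040 = 5.334.

μ ≈ 5.334, σ ≈ 1.040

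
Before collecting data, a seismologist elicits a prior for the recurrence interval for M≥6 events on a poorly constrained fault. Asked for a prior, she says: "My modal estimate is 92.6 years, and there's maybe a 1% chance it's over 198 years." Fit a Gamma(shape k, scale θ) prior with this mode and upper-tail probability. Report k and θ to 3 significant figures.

k ≈ 9.39, θ ≈ 11

Gamma(k,θ) with k>1 has mode (k−1)θ, so θ = 92.6/(k−1).
Need P(X < 198) = 0.99 with θ tied to k this way. Start at k = 2, θ = 92.6: P(X<198) ≈ 0.630.
Too low — raise k to concentrate. Iterating converges to k ≈ 9.39.
Then θ = 92.6/(9.39−1) ≈ 11.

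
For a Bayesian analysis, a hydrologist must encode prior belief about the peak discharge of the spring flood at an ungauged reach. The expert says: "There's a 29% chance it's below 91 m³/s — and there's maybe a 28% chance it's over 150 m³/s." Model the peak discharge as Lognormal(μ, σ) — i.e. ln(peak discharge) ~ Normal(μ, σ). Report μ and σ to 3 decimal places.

μ ≈ 4.754, σ ≈ 0.440

If T ~ Lognormal(μ,σ) then ln T ~ Normal(μ,σ), so the p-quantile of ln T is μ + z_p·σ.
ln(91) = 4.511 and ln(150) = 5.011; z_{0.29} = -0.5534, z_{0.72} = 0.5828.
σ = (5.011 − 4.511)/(0.5828 − (-0.5534)) = 0.440.
μ = 4.511 − (-0.5534)·0.440 = 4.754.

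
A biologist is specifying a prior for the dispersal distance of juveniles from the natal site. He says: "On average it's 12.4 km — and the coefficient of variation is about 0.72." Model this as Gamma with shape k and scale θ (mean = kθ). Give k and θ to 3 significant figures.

For Gamma(k, scale θ): mean = kθ, variance = kθ², so CV = 1/√k.
CV = 0.72, hence k = 1/CV² = 1.93.
Then θ = mean/k = 12.4/1.93 = 6.43.

k ≈ 1.93, θ ≈ 6.43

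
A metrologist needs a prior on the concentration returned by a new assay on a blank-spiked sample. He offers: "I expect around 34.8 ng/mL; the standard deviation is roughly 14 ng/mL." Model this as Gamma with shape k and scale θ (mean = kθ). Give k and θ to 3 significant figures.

k ≈ 6.18, θ ≈ 5.63

For Gamma(k, scale θ): mean = kθ, variance = kθ², so CV = 1/√k.
CV = SD/mean = 14/34.8 = 0.4023, hence k = 1/CV² = 6.18.
Then θ = mean/k = 34.8/6.18 = 5.63.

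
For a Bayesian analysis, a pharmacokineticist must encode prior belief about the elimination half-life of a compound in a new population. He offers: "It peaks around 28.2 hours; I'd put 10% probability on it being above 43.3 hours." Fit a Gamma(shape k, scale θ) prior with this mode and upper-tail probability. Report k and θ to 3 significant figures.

Gamma(k,θ) with k>1 has mode (k−1)θ, so θ = 28.2/(k−1).
Need P(X < 43.3) = 0.9 with θ tied to k this way. Start at k = 2, θ = 28.2: P(X<43.3) ≈ 0.454.
Too low — raise k to concentrate. Iterating converges to k ≈ 11.2.
Then θ = 28.2/(11.2−1) ≈ 2.78.

k ≈ 11.2, θ ≈ 2.78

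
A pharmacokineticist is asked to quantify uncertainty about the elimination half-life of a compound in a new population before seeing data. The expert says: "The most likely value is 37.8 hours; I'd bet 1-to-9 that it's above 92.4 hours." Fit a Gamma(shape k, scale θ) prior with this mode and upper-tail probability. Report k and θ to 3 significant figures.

Gamma(k,θ) with k>1 has mode (k−1)θ, so θ = 37.8/(k−1).
Need P(X < 92.4) = 0.9 with θ tied to k this way. Start at k = 2, θ = 37.8: P(X<92.4) ≈ 0.701.
Too low — raise k to concentrate. Iterating converges to k ≈ 3.41.
Then θ = 37.8/(3.41−1) ≈ 15.7.

k ≈ 3.41, θ ≈ 15.7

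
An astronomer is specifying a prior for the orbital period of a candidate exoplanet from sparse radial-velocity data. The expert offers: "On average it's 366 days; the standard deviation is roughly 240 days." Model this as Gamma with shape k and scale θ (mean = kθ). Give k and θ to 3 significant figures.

k ≈ 2.33, θ ≈ 157

For Gamma(k, scale θ): mean = kθ, variance = kθ², so CV = 1/√k.
CV = SD/mean = 240/366 = 0.6557, hence k = 1/CV² = 2.33.
Then θ = mean/k = 366/2.33 = 157.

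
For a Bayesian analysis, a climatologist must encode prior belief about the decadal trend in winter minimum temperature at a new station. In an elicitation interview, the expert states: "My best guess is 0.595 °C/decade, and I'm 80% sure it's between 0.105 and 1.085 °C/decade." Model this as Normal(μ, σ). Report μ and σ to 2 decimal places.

A symmetric 80% interval runs μ ± z·σ with z = 1.282.
Half-width = 0.49, so σ = 0.49/1.282 = 0.38.
μ is the stated best guess, 0.59.

μ = 0.59, σ = 0.38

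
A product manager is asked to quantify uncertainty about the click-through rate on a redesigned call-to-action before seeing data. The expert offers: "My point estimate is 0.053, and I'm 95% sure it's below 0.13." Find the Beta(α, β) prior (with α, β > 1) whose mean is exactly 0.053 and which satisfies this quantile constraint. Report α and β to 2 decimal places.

With mean 0.053 fixed, write α = 0.053s, β = 0.947s where s = α+β.
Need P(θ < 0.13) = 0.95 under Beta(0.053s, 0.947s). Normal approximation: (q−m)/√(m(1−m)/s) ≈ z_{0.95} = 1.64, so s ≈ 0.053·0.947·(1.64)²/(0.13−0.053)² = 22.9.
At s = 22.9: P(θ<0.13) ≈ 0.929. Adjusting to match 0.95 gives s ≈ 31.44.
So α = 0.053·31.44 ≈ 1.67, β = 0.947·31.44 ≈ 29.78.

α ≈ 1.67, β ≈ 29.78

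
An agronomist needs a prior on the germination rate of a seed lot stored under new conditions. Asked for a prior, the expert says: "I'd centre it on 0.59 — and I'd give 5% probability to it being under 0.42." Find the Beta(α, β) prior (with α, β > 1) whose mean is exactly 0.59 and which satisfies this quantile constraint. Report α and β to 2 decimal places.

α ≈ 13.56, β ≈ 9.42

With mean 0.59 fixed, write α = 0.59s, β = 0.41s where s = α+β.
Need P(θ < 0.42) = 0.05 under Beta(0.59s, 0.41s). Normal approximation: (q−m)/√(m(1−m)/s) ≈ z_{0.05} = -1.64, so s ≈ 0.59·0.41·(-1.64)²/(0.42−0.59)² = 22.6.
At s = 22.6: P(θ<0.42) ≈ 0.051. Adjusting to match 0.05 gives s ≈ 22.99.
So α = 0.59·22.99 ≈ 13.56, β = 0.41·22.99 ≈ 9.42.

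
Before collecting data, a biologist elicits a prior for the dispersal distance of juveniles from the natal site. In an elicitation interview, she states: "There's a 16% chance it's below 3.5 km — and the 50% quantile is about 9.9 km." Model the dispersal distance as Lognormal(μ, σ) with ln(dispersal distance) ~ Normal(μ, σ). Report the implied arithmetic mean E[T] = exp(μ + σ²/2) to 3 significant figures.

E[T] ≈ 17.1 km

If T ~ Lognormal(μ,σ) then ln T ~ Normal(μ,σ), so the p-quantile of ln T is μ + z_p·σ.
ln(3.5) = 1.253 and ln(9.9) = 2.293; z_{0.16} = -0.9945, z_{0.5} = 0.
σ = (2.293 − 1.253)/(0 − (-0.9945)) = 1.046.
μ = 1.253 − (-0.9945)·1.046 = 2.293.
E[T] = exp(μ + σ²/2) = exp(2.293 + 0.5466) = 17.1 km.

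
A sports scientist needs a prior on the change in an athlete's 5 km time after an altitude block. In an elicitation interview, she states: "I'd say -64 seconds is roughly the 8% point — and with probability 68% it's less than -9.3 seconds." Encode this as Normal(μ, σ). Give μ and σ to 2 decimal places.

For Normal(μ,σ), the p-quantile is μ + z_p·σ. Here z_{0.08} = -1.405, z_{0.68} = 0.4677.
So -64 = μ − 1.405σ and -9.3 = μ + 0.4677σ.
Subtracting: σ = (-9.3 − -64)/(0.4677 − (-1.405)) = 29.21.
Then μ = -64 − (-1.405)·29.21 = -22.96.

μ = -22.96, σ = 29.21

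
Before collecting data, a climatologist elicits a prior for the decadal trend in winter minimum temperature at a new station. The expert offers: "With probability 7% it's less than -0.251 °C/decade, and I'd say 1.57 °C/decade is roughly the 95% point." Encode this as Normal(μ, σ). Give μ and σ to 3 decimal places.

For Normal(μ,σ), the p-quantile is μ + z_p·σ. Here z_{0.07} = -1.476, z_{0.95} = 1.645.
So -0.251 = μ − 1.476σ and 1.57 = μ + 1.645σ.
Subtracting: σ = (1.57 − -0.251)/(1.645 − (-1.476)) = 0.584.
Then μ = -0.251 − (-1.476)·0.584 = 0.610.

μ = 0.610, σ = 0.584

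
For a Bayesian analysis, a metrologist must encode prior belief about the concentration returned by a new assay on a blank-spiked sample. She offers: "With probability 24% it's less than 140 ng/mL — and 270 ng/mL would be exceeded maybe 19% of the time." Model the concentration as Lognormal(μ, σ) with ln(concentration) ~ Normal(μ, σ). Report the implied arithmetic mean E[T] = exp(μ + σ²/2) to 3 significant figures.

If T ~ Lognormal(μ,σ) then ln T ~ Normal(μ,σ), so the p-quantile of ln T is μ + z_p·σ.
ln(140) = 4.942 and ln(270) = 5.598; z_{0.24} = -0.7063, z_{0.81} = 0.8779.
σ = (5.598 − 4.942)/(0.8779 − (-0.7063)) = 0.415.
μ = 4.942 − (-0.7063)·0.415 = 5.234.
E[T] = exp(μ + σ²/2) = exp(5.234 + 0.0859) = 204 ng/mL.

E[T] ≈ 204 ng/mL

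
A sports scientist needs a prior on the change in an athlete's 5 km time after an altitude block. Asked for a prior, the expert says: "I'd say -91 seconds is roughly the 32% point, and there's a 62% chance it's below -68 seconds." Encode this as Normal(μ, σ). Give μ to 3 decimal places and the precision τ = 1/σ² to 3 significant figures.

μ = -77.087, τ = 0.00113

The p-quantile of Normal(μ,σ) is μ + z_p·σ, with z_{0.32} = -0.4677 and z_{0.62} = 0.3055.
Eliminate σ: μ = (z₂·x₁ − z₁·x₂)/(z₂ − z₁) = (0.3055·-91 − (-0.4677)·-68)/0.7732 = -77.087.
Then σ = (x₂ − x₁)/(z₂ − z₁) = (-68 − -91)/0.7732 = 29.747.
Precision τ = 1/σ² = 1/29.75² = 0.00113.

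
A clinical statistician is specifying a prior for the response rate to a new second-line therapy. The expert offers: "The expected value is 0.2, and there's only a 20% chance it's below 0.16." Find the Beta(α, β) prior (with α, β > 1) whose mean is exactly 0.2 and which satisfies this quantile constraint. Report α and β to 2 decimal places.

α ≈ 14.61, β ≈ 58.42

With mean 0.2 fixed, write α = 0.2s, β = 0.8s where s = α+β.
Need P(θ < 0.16) = 0.2 under Beta(0.2s, 0.8s). Normal approximation: (q−m)/√(m(1−m)/s) ≈ z_{0.2} = -0.842, so s ≈ 0.2·0.8·(-0.842)²/(0.16−0.2)² = 70.8.
At s = 70.8: P(θ<0.16) ≈ 0.204. Adjusting to match 0.2 gives s ≈ 73.03.
So α = 0.2·73.03 ≈ 14.61, β = 0.8·73.03 ≈ 58.42.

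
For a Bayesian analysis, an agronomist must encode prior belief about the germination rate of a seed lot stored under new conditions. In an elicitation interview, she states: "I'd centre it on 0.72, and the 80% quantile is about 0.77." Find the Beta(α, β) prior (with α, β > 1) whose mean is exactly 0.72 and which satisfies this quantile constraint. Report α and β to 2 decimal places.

α ≈ 42.18, β ≈ 16.40

With mean 0.72 fixed, write α = 0.72s, β = 0.28s where s = α+β.
Need P(θ < 0.77) = 0.8 under Beta(0.72s, 0.28s). Normal approximation: (q−m)/√(m(1−m)/s) ≈ z_{0.8} = 0.842, so s ≈ 0.72·0.28·(0.842)²/(0.77−0.72)² = 57.1.
At s = 57.1: P(θ<0.77) ≈ 0.797. Adjusting to match 0.8 gives s ≈ 58.58.
So α = 0.72·58.58 ≈ 42.18, β = 0.28·58.58 ≈ 16.40.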